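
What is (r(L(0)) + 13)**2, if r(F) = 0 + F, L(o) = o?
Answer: 169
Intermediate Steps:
r(F) = F
(r(L(0)) + 13)**2 = (0 + 13)**2 = 13**2 = 169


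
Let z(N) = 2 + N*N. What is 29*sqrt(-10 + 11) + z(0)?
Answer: 31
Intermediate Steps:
z(N) = 2 + N**2
29*sqrt(-10 + 11) + z(0) = 29*sqrt(-10 + 11) + (2 + 0**2) = 29*sqrt(1) + (2 + 0) = 29*1 + 2 = 29 + 2 = 31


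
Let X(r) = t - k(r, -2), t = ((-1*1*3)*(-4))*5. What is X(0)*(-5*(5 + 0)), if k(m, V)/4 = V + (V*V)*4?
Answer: -100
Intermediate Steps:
k(m, V) = 4*V + 16*V² (k(m, V) = 4*(V + (V*V)*4) = 4*(V + V²*4) = 4*(V + 4*V²) = 4*V + 16*V²)
t = 60 (t = (-1*3*(-4))*5 = -3*(-4)*5 = 12*5 = 60)
X(r) = 4 (X(r) = 60 - 4*(-2)*(1 + 4*(-2)) = 60 - 4*(-2)*(1 - 8) = 60 - 4*(-2)*(-7) = 60 - 1*56 = 60 - 56 = 4)
X(0)*(-5*(5 + 0)) = 4*(-5*(5 + 0)) = 4*(-5*5) = 4*(-25) = -100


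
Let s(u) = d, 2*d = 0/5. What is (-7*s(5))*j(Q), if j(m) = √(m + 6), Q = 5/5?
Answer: 0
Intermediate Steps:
d = 0 (d = (0/5)/2 = (0*(⅕))/2 = (½)*0 = 0)
Q = 1 (Q = 5*(⅕) = 1)
s(u) = 0
j(m) = √(6 + m)
(-7*s(5))*j(Q) = (-7*0)*√(6 + 1) = 0*√7 = 0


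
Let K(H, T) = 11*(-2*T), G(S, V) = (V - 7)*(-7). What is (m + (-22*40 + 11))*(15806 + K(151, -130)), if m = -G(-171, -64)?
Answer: -25497756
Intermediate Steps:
G(S, V) = 49 - 7*V (G(S, V) = (-7 + V)*(-7) = 49 - 7*V)
K(H, T) = -22*T
m = -497 (m = -(49 - 7*(-64)) = -(49 + 448) = -1*497 = -497)
(m + (-22*40 + 11))*(15806 + K(151, -130)) = (-497 + (-22*40 + 11))*(15806 - 22*(-130)) = (-497 + (-880 + 11))*(15806 + 2860) = (-497 - 869)*18666 = -1366*18666 = -25497756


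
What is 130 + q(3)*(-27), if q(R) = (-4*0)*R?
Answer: 130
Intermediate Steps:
q(R) = 0 (q(R) = 0*R = 0)
130 + q(3)*(-27) = 130 + 0*(-27) = 130 + 0 = 130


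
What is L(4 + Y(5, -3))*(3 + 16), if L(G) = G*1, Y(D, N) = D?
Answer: 171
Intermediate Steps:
L(G) = G
L(4 + Y(5, -3))*(3 + 16) = (4 + 5)*(3 + 16) = 9*19 = 171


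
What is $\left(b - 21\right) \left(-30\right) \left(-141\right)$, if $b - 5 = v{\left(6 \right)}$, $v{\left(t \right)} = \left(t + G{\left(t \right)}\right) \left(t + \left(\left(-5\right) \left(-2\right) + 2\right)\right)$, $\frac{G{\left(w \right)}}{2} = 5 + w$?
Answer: $2064240$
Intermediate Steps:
$G{\left(w \right)} = 10 + 2 w$ ($G{\left(w \right)} = 2 \left(5 + w\right) = 10 + 2 w$)
$v{\left(t \right)} = \left(10 + 3 t\right) \left(12 + t\right)$ ($v{\left(t \right)} = \left(t + \left(10 + 2 t\right)\right) \left(t + \left(\left(-5\right) \left(-2\right) + 2\right)\right) = \left(10 + 3 t\right) \left(t + \left(10 + 2\right)\right) = \left(10 + 3 t\right) \left(t + 12\right) = \left(10 + 3 t\right) \left(12 + t\right)$)
$b = 509$ ($b = 5 + \left(120 + 3 \cdot 6^{2} + 46 \cdot 6\right) = 5 + \left(120 + 3 \cdot 36 + 276\right) = 5 + \left(120 + 108 + 276\right) = 5 + 504 = 509$)
$\left(b - 21\right) \left(-30\right) \left(-141\right) = \left(509 - 21\right) \left(-30\right) \left(-141\right) = 488 \left(-30\right) \left(-141\right) = \left(-14640\right) \left(-141\right) = 2064240$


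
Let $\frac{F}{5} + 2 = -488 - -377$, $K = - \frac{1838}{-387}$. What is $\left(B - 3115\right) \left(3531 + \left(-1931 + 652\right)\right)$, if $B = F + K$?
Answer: $- \frac{3203069144}{387} \approx -8.2767 \cdot 10^{6}$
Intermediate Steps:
$K = \frac{1838}{387}$ ($K = \left(-1838\right) \left(- \frac{1}{387}\right) = \frac{1838}{387} \approx 4.7494$)
$F = -565$ ($F = -10 + 5 \left(-488 - -377\right) = -10 + 5 \left(-488 + 377\right) = -10 + 5 \left(-111\right) = -10 - 555 = -565$)
$B = - \frac{216817}{387}$ ($B = -565 + \frac{1838}{387} = - \frac{216817}{387} \approx -560.25$)
$\left(B - 3115\right) \left(3531 + \left(-1931 + 652\right)\right) = \left(- \frac{216817}{387} - 3115\right) \left(3531 + \left(-1931 + 652\right)\right) = - \frac{1422322 \left(3531 - 1279\right)}{387} = \left(- \frac{1422322}{387}\right) 2252 = - \frac{3203069144}{387}$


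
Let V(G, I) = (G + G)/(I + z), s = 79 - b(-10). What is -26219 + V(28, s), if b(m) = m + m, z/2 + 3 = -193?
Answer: -7682223/293 ≈ -26219.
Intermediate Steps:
z = -392 (z = -6 + 2*(-193) = -6 - 386 = -392)
b(m) = 2*m
s = 99 (s = 79 - 2*(-10) = 79 - 1*(-20) = 79 + 20 = 99)
V(G, I) = 2*G/(-392 + I) (V(G, I) = (G + G)/(I - 392) = (2*G)/(-392 + I) = 2*G/(-392 + I))
-26219 + V(28, s) = -26219 + 2*28/(-392 + 99) = -26219 + 2*28/(-293) = -26219 + 2*28*(-1/293) = -26219 - 56/293 = -7682223/293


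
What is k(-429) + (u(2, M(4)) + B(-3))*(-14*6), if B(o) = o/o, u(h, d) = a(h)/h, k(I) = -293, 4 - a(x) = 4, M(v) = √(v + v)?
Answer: -377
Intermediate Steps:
M(v) = √2*√v (M(v) = √(2*v) = √2*√v)
a(x) = 0 (a(x) = 4 - 1*4 = 4 - 4 = 0)
u(h, d) = 0 (u(h, d) = 0/h = 0)
B(o) = 1
k(-429) + (u(2, M(4)) + B(-3))*(-14*6) = -293 + (0 + 1)*(-14*6) = -293 + 1*(-84) = -293 - 84 = -377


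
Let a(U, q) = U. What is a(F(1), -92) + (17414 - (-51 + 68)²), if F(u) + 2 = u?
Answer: 17124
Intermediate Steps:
F(u) = -2 + u
a(F(1), -92) + (17414 - (-51 + 68)²) = (-2 + 1) + (17414 - (-51 + 68)²) = -1 + (17414 - 1*17²) = -1 + (17414 - 1*289) = -1 + (17414 - 289) = -1 + 17125 = 17124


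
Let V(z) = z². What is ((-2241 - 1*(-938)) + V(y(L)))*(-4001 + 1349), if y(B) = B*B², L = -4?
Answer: -7407036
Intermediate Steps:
y(B) = B³
((-2241 - 1*(-938)) + V(y(L)))*(-4001 + 1349) = ((-2241 - 1*(-938)) + ((-4)³)²)*(-4001 + 1349) = ((-2241 + 938) + (-64)²)*(-2652) = (-1303 + 4096)*(-2652) = 2793*(-2652) = -7407036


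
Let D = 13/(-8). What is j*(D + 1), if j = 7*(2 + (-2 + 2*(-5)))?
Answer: 175/4 ≈ 43.750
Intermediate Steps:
D = -13/8 (D = -1/8*13 = -13/8 ≈ -1.6250)
j = -70 (j = 7*(2 + (-2 - 10)) = 7*(2 - 12) = 7*(-10) = -70)
j*(D + 1) = -70*(-13/8 + 1) = -70*(-5/8) = 175/4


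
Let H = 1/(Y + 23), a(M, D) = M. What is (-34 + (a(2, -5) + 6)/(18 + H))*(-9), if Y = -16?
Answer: 38358/127 ≈ 302.03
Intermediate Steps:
H = ⅐ (H = 1/(-16 + 23) = 1/7 = ⅐ ≈ 0.14286)
(-34 + (a(2, -5) + 6)/(18 + H))*(-9) = (-34 + (2 + 6)/(18 + ⅐))*(-9) = (-34 + 8/(127/7))*(-9) = (-34 + 8*(7/127))*(-9) = (-34 + 56/127)*(-9) = -4262/127*(-9) = 38358/127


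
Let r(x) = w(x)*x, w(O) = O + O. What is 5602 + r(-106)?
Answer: 28074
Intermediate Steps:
w(O) = 2*O
r(x) = 2*x² (r(x) = (2*x)*x = 2*x²)
5602 + r(-106) = 5602 + 2*(-106)² = 5602 + 2*11236 = 5602 + 22472 = 28074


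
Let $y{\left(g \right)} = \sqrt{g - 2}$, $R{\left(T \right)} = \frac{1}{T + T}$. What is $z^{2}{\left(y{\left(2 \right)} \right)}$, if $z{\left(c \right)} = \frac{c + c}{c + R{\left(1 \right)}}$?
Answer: $0$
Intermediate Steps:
$R{\left(T \right)} = \frac{1}{2 T}$
$y{\left(g \right)} = \sqrt{-2 + g}$
$z{\left(c \right)} = \frac{2 c}{\frac{1}{2} + c}$ ($z{\left(c \right)} = \frac{c + c}{c + \frac{1}{2 \cdot 1}} = \frac{2 c}{c + \frac{1}{2} \cdot 1} = \frac{2 c}{c + \frac{1}{2}} = \frac{2 c}{\frac{1}{2} + c}$)
$z^{2}{\left(y{\left(2 \right)} \right)} = \left(\frac{4 \sqrt{-2 + 2}}{1 + 2 \sqrt{-2 + 2}}\right)^{2} = \left(\frac{4 \sqrt{0}}{1 + 2 \sqrt{0}}\right)^{2} = \left(4 \cdot 0 \frac{1}{1 + 2 \cdot 0}\right)^{2} = \left(4 \cdot 0 \frac{1}{1 + 0}\right)^{2} = \left(4 \cdot 0 \cdot 1^{-1}\right)^{2} = \left(4 \cdot 0 \cdot 1\right)^{2} = 0^{2} = 0$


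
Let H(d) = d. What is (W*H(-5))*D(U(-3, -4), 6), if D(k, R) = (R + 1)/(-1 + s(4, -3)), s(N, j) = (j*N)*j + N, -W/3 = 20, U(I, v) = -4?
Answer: 700/13 ≈ 53.846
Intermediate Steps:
W = -60 (W = -3*20 = -60)
s(N, j) = N + N*j² (s(N, j) = (N*j)*j + N = N*j² + N = N + N*j²)
D(k, R) = 1/39 + R/39 (D(k, R) = (R + 1)/(-1 + 4*(1 + (-3)²)) = (1 + R)/(-1 + 4*(1 + 9)) = (1 + R)/(-1 + 4*10) = (1 + R)/(-1 + 40) = (1 + R)/39 = (1 + R)*(1/39) = 1/39 + R/39)
(W*H(-5))*D(U(-3, -4), 6) = (-60*(-5))*(1/39 + (1/39)*6) = 300*(1/39 + 2/13) = 300*(7/39) = 700/13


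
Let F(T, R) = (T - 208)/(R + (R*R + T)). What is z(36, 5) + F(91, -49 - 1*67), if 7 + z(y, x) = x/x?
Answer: -26901/4477 ≈ -6.0087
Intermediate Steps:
z(y, x) = -6 (z(y, x) = -7 + x/x = -7 + 1 = -6)
F(T, R) = (-208 + T)/(R + T + R²) (F(T, R) = (-208 + T)/(R + (R² + T)) = (-208 + T)/(R + (T + R²)) = (-208 + T)/(R + T + R²))
z(36, 5) + F(91, -49 - 1*67) = -6 + (-208 + 91)/((-49 - 1*67) + 91 + (-49 - 1*67)²) = -6 - 117/((-49 - 67) + 91 + (-49 - 67)²) = -6 - 117/(-116 + 91 + (-116)²) = -6 - 117/(-116 + 91 + 13456) = -6 - 117/13431 = -6 + (1/13431)*(-117) = -6 - 39/4477 = -26901/4477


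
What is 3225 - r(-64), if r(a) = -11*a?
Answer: 2521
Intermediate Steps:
3225 - r(-64) = 3225 - (-11)*(-64) = 3225 - 1*704 = 3225 - 704 = 2521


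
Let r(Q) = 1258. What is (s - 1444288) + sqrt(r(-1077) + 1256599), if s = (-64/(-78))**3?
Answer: -85673687104/59319 + sqrt(1257857) ≈ -1.4432e+6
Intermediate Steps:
s = 32768/59319 (s = (-64*(-1/78))**3 = (32/39)**3 = 32768/59319 ≈ 0.55240)
(s - 1444288) + sqrt(r(-1077) + 1256599) = (32768/59319 - 1444288) + sqrt(1258 + 1256599) = -85673687104/59319 + sqrt(1257857)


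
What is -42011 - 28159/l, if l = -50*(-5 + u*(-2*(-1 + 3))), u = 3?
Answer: -35737509/850 ≈ -42044.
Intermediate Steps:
l = 850 (l = -50*(-5 + 3*(-2*(-1 + 3))) = -50*(-5 + 3*(-2*2)) = -50*(-5 + 3*(-4)) = -50*(-5 - 12) = -50*(-17) = 850)
-42011 - 28159/l = -42011 - 28159/850 = -35737509/850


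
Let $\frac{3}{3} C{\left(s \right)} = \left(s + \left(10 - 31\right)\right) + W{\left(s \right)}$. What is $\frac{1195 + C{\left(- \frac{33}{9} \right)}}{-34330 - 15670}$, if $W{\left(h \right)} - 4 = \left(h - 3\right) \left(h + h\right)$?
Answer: $- \frac{11009}{450000} \approx -0.024464$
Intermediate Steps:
$W{\left(h \right)} = 4 + 2 h \left(-3 + h\right)$ ($W{\left(h \right)} = 4 + \left(h - 3\right) \left(h + h\right) = 4 + \left(-3 + h\right) 2 h = 4 + 2 h \left(-3 + h\right)$)
$C{\left(s \right)} = -17 - 5 s + 2 s^{2}$ ($C{\left(s \right)} = \left(s + \left(10 - 31\right)\right) + \left(4 - 6 s + 2 s^{2}\right) = \left(s - 21\right) + \left(4 - 6 s + 2 s^{2}\right) = \left(-21 + s\right) + \left(4 - 6 s + 2 s^{2}\right) = -17 - 5 s + 2 s^{2}$)
$\frac{1195 + C{\left(- \frac{33}{9} \right)}}{-34330 - 15670} = \frac{1195 - \left(17 - \frac{242}{9} + 5 \left(-33\right) \frac{1}{9}\right)}{-34330 - 15670} = \frac{1195 - \left(17 - \frac{242}{9} + 5 \left(-33\right) \frac{1}{9}\right)}{-50000} = \left(1195 - \left(- \frac{4}{3} - \frac{242}{9}\right)\right) \left(- \frac{1}{50000}\right) = \left(1195 + \left(-17 + \frac{55}{3} + 2 \cdot \frac{121}{9}\right)\right) \left(- \frac{1}{50000}\right) = \left(1195 + \left(-17 + \frac{55}{3} + \frac{242}{9}\right)\right) \left(- \frac{1}{50000}\right) = \left(1195 + \frac{254}{9}\right) \left(- \frac{1}{50000}\right) = \frac{11009}{9} \left(- \frac{1}{50000}\right) = - \frac{11009}{450000}$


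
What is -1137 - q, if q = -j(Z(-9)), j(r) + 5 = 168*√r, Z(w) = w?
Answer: -1142 + 504*I ≈ -1142.0 + 504.0*I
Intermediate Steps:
j(r) = -5 + 168*√r
q = 5 - 504*I (q = -(-5 + 168*√(-9)) = -(-5 + 168*(3*I)) = -(-5 + 504*I) = 5 - 504*I ≈ 5.0 - 504.0*I)
-1137 - q = -1137 - (5 - 504*I) = -1137 + (-5 + 504*I) = -1142 + 504*I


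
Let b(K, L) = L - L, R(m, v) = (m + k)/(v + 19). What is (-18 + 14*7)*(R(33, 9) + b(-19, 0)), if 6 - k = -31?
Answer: 200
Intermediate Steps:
k = 37 (k = 6 - 1*(-31) = 6 + 31 = 37)
R(m, v) = (37 + m)/(19 + v) (R(m, v) = (m + 37)/(v + 19) = (37 + m)/(19 + v))
b(K, L) = 0
(-18 + 14*7)*(R(33, 9) + b(-19, 0)) = (-18 + 14*7)*((37 + 33)/(19 + 9) + 0) = (-18 + 98)*(70/28 + 0) = 80*((1/28)*70 + 0) = 80*(5/2 + 0) = 80*(5/2) = 200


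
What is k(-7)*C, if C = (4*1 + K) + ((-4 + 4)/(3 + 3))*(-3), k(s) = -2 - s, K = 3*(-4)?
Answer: -40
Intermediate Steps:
K = -12
C = -8 (C = (4*1 - 12) + ((-4 + 4)/(3 + 3))*(-3) = (4 - 12) + (0/6)*(-3) = -8 + (0*(⅙))*(-3) = -8 + 0*(-3) = -8 + 0 = -8)
k(-7)*C = (-2 - 1*(-7))*(-8) = (-2 + 7)*(-8) = 5*(-8) = -40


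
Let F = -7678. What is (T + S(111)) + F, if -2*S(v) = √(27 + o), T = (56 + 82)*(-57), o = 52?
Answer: -15544 - √79/2 ≈ -15548.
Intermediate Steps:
T = -7866 (T = 138*(-57) = -7866)
S(v) = -√79/2 (S(v) = -√(27 + 52)/2 = -√79/2)
(T + S(111)) + F = (-7866 - √79/2) - 7678 = -15544 - √79/2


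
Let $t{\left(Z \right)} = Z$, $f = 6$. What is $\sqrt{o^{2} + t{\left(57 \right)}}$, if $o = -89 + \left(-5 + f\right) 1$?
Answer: $\sqrt{7801} \approx 88.323$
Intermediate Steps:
$o = -88$ ($o = -89 + \left(-5 + 6\right) 1 = -89 + 1 \cdot 1 = -89 + 1 = -88$)
$\sqrt{o^{2} + t{\left(57 \right)}} = \sqrt{\left(-88\right)^{2} + 57} = \sqrt{7744 + 57} = \sqrt{7801}$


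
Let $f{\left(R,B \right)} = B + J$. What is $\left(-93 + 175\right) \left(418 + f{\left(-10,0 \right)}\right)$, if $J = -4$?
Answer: $33948$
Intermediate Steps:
$f{\left(R,B \right)} = -4 + B$ ($f{\left(R,B \right)} = B - 4 = -4 + B$)
$\left(-93 + 175\right) \left(418 + f{\left(-10,0 \right)}\right) = \left(-93 + 175\right) \left(418 + \left(-4 + 0\right)\right) = 82 \left(418 - 4\right) = 82 \cdot 414 = 33948$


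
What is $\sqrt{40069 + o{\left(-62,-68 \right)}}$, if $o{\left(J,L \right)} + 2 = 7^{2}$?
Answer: $2 \sqrt{10029} \approx 200.29$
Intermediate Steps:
$o{\left(J,L \right)} = 47$ ($o{\left(J,L \right)} = -2 + 7^{2} = -2 + 49 = 47$)
$\sqrt{40069 + o{\left(-62,-68 \right)}} = \sqrt{40069 + 47} = \sqrt{40116} = 2 \sqrt{10029}$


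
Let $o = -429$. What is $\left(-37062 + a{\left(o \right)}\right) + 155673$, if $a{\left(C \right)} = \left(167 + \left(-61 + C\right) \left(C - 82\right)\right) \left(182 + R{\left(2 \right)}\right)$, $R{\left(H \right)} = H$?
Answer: $46221099$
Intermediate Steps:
$a{\left(C \right)} = 30728 + 184 \left(-82 + C\right) \left(-61 + C\right)$ ($a{\left(C \right)} = \left(167 + \left(-61 + C\right) \left(C - 82\right)\right) \left(182 + 2\right) = \left(167 + \left(-61 + C\right) \left(-82 + C\right)\right) 184 = \left(167 + \left(-82 + C\right) \left(-61 + C\right)\right) 184 = 30728 + 184 \left(-82 + C\right) \left(-61 + C\right)$)
$\left(-37062 + a{\left(o \right)}\right) + 155673 = \left(-37062 + \left(951096 - -11287848 + 184 \left(-429\right)^{2}\right)\right) + 155673 = \left(-37062 + \left(951096 + 11287848 + 184 \cdot 184041\right)\right) + 155673 = \left(-37062 + \left(951096 + 11287848 + 33863544\right)\right) + 155673 = \left(-37062 + 46102488\right) + 155673 = 46065426 + 155673 = 46221099$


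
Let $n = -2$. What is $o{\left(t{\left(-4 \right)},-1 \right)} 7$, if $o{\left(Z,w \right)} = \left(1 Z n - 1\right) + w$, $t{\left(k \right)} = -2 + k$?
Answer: $70$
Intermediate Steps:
$o{\left(Z,w \right)} = -1 + w - 2 Z$ ($o{\left(Z,w \right)} = \left(1 Z \left(-2\right) - 1\right) + w = \left(Z \left(-2\right) - 1\right) + w = \left(- 2 Z - 1\right) + w = \left(-1 - 2 Z\right) + w = -1 + w - 2 Z$)
$o{\left(t{\left(-4 \right)},-1 \right)} 7 = \left(-1 - 1 - 2 \left(-2 - 4\right)\right) 7 = \left(-1 - 1 - -12\right) 7 = \left(-1 - 1 + 12\right) 7 = 10 \cdot 7 = 70$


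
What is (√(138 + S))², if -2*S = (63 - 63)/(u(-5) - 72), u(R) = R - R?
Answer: 138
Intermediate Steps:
u(R) = 0
S = 0 (S = -(63 - 63)/(2*(0 - 72)) = -0/(-72) = -0*(-1)/72 = -½*0 = 0)
(√(138 + S))² = (√(138 + 0))² = (√138)² = 138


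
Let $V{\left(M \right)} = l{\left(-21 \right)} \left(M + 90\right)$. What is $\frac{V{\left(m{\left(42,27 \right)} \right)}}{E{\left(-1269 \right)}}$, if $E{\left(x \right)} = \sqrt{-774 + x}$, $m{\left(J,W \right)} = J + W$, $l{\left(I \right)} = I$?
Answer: $\frac{1113 i \sqrt{227}}{227} \approx 73.872 i$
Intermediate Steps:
$V{\left(M \right)} = -1890 - 21 M$ ($V{\left(M \right)} = - 21 \left(M + 90\right) = - 21 \left(90 + M\right) = -1890 - 21 M$)
$\frac{V{\left(m{\left(42,27 \right)} \right)}}{E{\left(-1269 \right)}} = \frac{-1890 - 21 \left(42 + 27\right)}{\sqrt{-774 - 1269}} = \frac{-1890 - 1449}{\sqrt{-2043}} = \frac{-1890 - 1449}{3 i \sqrt{227}} = - 3339 \left(- \frac{i \sqrt{227}}{681}\right) = \frac{1113 i \sqrt{227}}{227}$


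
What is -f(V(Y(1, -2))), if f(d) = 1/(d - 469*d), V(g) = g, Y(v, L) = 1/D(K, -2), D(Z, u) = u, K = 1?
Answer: -1/234 ≈ -0.0042735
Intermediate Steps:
Y(v, L) = -1/2 (Y(v, L) = 1/(-2) = -1/2)
f(d) = -1/(468*d) (f(d) = 1/(-468*d) = -1/(468*d))
-f(V(Y(1, -2))) = -(-1)/(468*(-1/2)) = -(-1)*(-2)/468 = -1*1/234 = -1/234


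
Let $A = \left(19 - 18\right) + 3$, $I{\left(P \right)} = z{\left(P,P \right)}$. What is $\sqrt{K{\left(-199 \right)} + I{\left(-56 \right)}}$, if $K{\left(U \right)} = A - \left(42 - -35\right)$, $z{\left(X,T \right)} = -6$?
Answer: $i \sqrt{79} \approx 8.8882 i$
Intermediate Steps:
$I{\left(P \right)} = -6$
$A = 4$ ($A = 1 + 3 = 4$)
$K{\left(U \right)} = -73$ ($K{\left(U \right)} = 4 - \left(42 - -35\right) = 4 - \left(42 + 35\right) = 4 - 77 = -73$)
$\sqrt{K{\left(-199 \right)} + I{\left(-56 \right)}} = \sqrt{-73 - 6} = \sqrt{-79} = i \sqrt{79}$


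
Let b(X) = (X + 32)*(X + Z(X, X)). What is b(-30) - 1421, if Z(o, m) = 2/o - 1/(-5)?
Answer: -22211/15 ≈ -1480.7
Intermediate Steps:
Z(o, m) = ⅕ + 2/o (Z(o, m) = 2/o - 1*(-⅕) = 2/o + ⅕ = ⅕ + 2/o)
b(X) = (32 + X)*(X + (10 + X)/(5*X)) (b(X) = (X + 32)*(X + (10 + X)/(5*X)) = (32 + X)*(X + (10 + X)/(5*X)))
b(-30) - 1421 = (42/5 + (-30)² + 64/(-30) + (161/5)*(-30)) - 1421 = (42/5 + 900 + 64*(-1/30) - 966) - 1421 = (42/5 + 900 - 32/15 - 966) - 1421 = -896/15 - 1421 = -22211/15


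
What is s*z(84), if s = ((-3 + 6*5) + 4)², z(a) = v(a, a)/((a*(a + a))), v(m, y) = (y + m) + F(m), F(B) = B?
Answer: 961/56 ≈ 17.161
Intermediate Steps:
v(m, y) = y + 2*m (v(m, y) = (y + m) + m = (m + y) + m = y + 2*m)
z(a) = 3/(2*a) (z(a) = (a + 2*a)/((a*(a + a))) = (3*a)/((a*(2*a))) = (3*a)/((2*a²)) = (3*a)*(1/(2*a²)) = 3/(2*a))
s = 961 (s = ((-3 + 30) + 4)² = (27 + 4)² = 31² = 961)
s*z(84) = 961*((3/2)/84) = 961*((3/2)*(1/84)) = 961*(1/56) = 961/56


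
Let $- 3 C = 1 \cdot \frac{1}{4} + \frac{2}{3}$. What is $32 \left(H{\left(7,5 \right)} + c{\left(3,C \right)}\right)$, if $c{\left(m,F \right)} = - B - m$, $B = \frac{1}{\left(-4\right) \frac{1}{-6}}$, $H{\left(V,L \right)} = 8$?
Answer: $112$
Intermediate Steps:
$B = \frac{3}{2}$ ($B = \frac{1}{\left(-4\right) \left(- \frac{1}{6}\right)} = \frac{1}{\frac{2}{3}} = \frac{3}{2} \approx 1.5$)
$C = - \frac{11}{36}$ ($C = - \frac{1 \cdot \frac{1}{4} + \frac{2}{3}}{3} = - \frac{1 \cdot \frac{1}{4} + 2 \cdot \frac{1}{3}}{3} = - \frac{\frac{1}{4} + \frac{2}{3}}{3} = \left(- \frac{1}{3}\right) \frac{11}{12} = - \frac{11}{36} \approx -0.30556$)
$c{\left(m,F \right)} = - \frac{3}{2} - m$ ($c{\left(m,F \right)} = \left(-1\right) \frac{3}{2} - m = - \frac{3}{2} - m$)
$32 \left(H{\left(7,5 \right)} + c{\left(3,C \right)}\right) = 32 \left(8 - \frac{9}{2}\right) = 32 \cdot \frac{7}{2} = 112$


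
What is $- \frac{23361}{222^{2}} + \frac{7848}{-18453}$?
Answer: $- \frac{90873485}{101048628} \approx -0.8993$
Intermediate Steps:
$- \frac{23361}{222^{2}} + \frac{7848}{-18453} = - \frac{23361}{49284} + 7848 \left(- \frac{1}{18453}\right) = \left(-23361\right) \frac{1}{49284} - \frac{2616}{6151} = - \frac{7787}{16428} - \frac{2616}{6151} = - \frac{90873485}{101048628}$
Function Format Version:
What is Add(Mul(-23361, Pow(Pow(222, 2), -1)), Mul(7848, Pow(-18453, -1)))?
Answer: Rational(-90873485, 101048628) ≈ -0.89930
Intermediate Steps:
Add(Mul(-23361, Pow(Pow(222, 2), -1)), Mul(7848, Pow(-18453, -1))) = Add(Mul(-23361, Pow(49284, -1)), Mul(7848, Rational(-1, 18453))) = Add(Mul(-23361, Rational(1, 49284)), Rational(-2616, 6151)) = Add(Rational(-7787, 16428), Rational(-2616, 6151)) = Rational(-90873485, 101048628)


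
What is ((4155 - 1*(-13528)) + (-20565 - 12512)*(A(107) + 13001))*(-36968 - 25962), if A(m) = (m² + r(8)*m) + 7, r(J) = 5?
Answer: 52020625173930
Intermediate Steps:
A(m) = 7 + m² + 5*m (A(m) = (m² + 5*m) + 7 = 7 + m² + 5*m)
((4155 - 1*(-13528)) + (-20565 - 12512)*(A(107) + 13001))*(-36968 - 25962) = ((4155 - 1*(-13528)) + (-20565 - 12512)*((7 + 107² + 5*107) + 13001))*(-36968 - 25962) = ((4155 + 13528) - 33077*((7 + 11449 + 535) + 13001))*(-62930) = (17683 - 33077*(11991 + 13001))*(-62930) = (17683 - 33077*24992)*(-62930) = (17683 - 826660384)*(-62930) = -826642701*(-62930) = 52020625173930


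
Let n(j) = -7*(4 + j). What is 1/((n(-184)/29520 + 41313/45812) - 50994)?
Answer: -469573/23944962061 ≈ -1.9611e-5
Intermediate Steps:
n(j) = -28 - 7*j
1/((n(-184)/29520 + 41313/45812) - 50994) = 1/(((-28 - 7*(-184))/29520 + 41313/45812) - 50994) = 1/(((-28 + 1288)*(1/29520) + 41313*(1/45812)) - 50994) = 1/((1260*(1/29520) + 41313/45812) - 50994) = 1/((7/164 + 41313/45812) - 50994) = 1/(443501/469573 - 50994) = 1/(-23944962061/469573) = -469573/23944962061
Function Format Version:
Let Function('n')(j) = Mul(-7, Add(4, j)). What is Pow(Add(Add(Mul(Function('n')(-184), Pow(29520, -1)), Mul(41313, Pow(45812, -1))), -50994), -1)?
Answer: Rational(-469573, 23944962061) ≈ -1.9611e-5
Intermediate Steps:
Function('n')(j) = Add(-28, Mul(-7, j))
Pow(Add(Add(Mul(Function('n')(-184), Pow(29520, -1)), Mul(41313, Pow(45812, -1))), -50994), -1) = Pow(Add(Add(Mul(Add(-28, Mul(-7, -184)), Pow(29520, -1)), Mul(41313, Pow(45812, -1))), -50994), -1) = Pow(Add(Add(Mul(Add(-28, 1288), Rational(1, 29520)), Mul(41313, Rational(1, 45812))), -50994), -1) = Pow(Add(Add(Mul(1260, Rational(1, 29520)), Rational(41313, 45812)), -50994), -1) = Pow(Add(Add(Rational(7, 164), Rational(41313, 45812)), -50994), -1) = Pow(Add(Rational(443501, 469573), -50994), -1) = Pow(Rational(-23944962061, 469573), -1) = Rational(-469573, 23944962061)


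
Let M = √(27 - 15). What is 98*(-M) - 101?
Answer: -101 - 196*√3 ≈ -440.48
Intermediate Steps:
M = 2*√3 (M = √12 = 2*√3 ≈ 3.4641)
98*(-M) - 101 = 98*(-2*√3) - 101 = -196*√3 - 101 = -101 - 196*√3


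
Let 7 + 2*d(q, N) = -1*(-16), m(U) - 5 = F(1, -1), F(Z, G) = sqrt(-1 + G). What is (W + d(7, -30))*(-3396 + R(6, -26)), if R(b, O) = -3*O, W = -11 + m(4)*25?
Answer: -393183 - 82950*I*sqrt(2) ≈ -3.9318e+5 - 1.1731e+5*I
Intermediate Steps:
m(U) = 5 + I*sqrt(2) (m(U) = 5 + sqrt(-1 - 1) = 5 + sqrt(-2) = 5 + I*sqrt(2))
d(q, N) = 9/2 (d(q, N) = -7/2 + (-1*(-16))/2 = -7/2 + (1/2)*16 = -7/2 + 8 = 9/2)
W = 114 + 25*I*sqrt(2) (W = -11 + (5 + I*sqrt(2))*25 = -11 + (125 + 25*I*sqrt(2)) = 114 + 25*I*sqrt(2) ≈ 114.0 + 35.355*I)
(W + d(7, -30))*(-3396 + R(6, -26)) = ((114 + 25*I*sqrt(2)) + 9/2)*(-3396 - 3*(-26)) = (237/2 + 25*I*sqrt(2))*(-3396 + 78) = (237/2 + 25*I*sqrt(2))*(-3318) = -393183 - 82950*I*sqrt(2)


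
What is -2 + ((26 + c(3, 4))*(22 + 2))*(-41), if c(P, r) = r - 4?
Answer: -25586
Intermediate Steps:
c(P, r) = -4 + r
-2 + ((26 + c(3, 4))*(22 + 2))*(-41) = -2 + ((26 + (-4 + 4))*(22 + 2))*(-41) = -2 + ((26 + 0)*24)*(-41) = -2 + (26*24)*(-41) = -2 + 624*(-41) = -2 - 25584 = -25586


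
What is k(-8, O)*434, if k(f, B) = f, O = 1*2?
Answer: -3472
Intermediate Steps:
O = 2
k(-8, O)*434 = -8*434 = -3472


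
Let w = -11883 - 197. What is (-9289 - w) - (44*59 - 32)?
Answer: 227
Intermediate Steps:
w = -12080
(-9289 - w) - (44*59 - 32) = (-9289 - 1*(-12080)) - (44*59 - 32) = (-9289 + 12080) - (2596 - 32) = 2791 - 1*2564 = 2791 - 2564 = 227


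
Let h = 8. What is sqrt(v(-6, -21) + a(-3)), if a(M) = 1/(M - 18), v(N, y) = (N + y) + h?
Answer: 20*I*sqrt(21)/21 ≈ 4.3644*I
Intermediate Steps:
v(N, y) = 8 + N + y (v(N, y) = (N + y) + 8 = 8 + N + y)
a(M) = 1/(-18 + M)
sqrt(v(-6, -21) + a(-3)) = sqrt((8 - 6 - 21) + 1/(-18 - 3)) = sqrt(-19 + 1/(-21)) = sqrt(-19 - 1/21) = sqrt(-400/21) = 20*I*sqrt(21)/21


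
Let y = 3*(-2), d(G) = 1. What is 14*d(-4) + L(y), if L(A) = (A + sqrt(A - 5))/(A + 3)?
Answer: 16 - I*sqrt(11)/3 ≈ 16.0 - 1.1055*I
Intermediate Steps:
y = -6
L(A) = (A + sqrt(-5 + A))/(3 + A)
14*d(-4) + L(y) = 14*1 + (-6 + sqrt(-5 - 6))/(3 - 6) = 14 + (-6 + sqrt(-11))/(-3) = 14 - (-6 + I*sqrt(11))/3 = 14 + (2 - I*sqrt(11)/3) = 16 - I*sqrt(11)/3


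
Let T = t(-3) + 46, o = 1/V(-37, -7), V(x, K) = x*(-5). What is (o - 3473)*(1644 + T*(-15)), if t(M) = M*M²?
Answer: -873162936/185 ≈ -4.7198e+6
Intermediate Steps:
V(x, K) = -5*x
o = 1/185 (o = 1/(-5*(-37)) = 1/185 ≈ 0.0054054)
t(M) = M³
T = 19 (T = (-3)³ + 46 = -27 + 46 = 19)
(o - 3473)*(1644 + T*(-15)) = (1/185 - 3473)*(1644 + 19*(-15)) = -642504*(1644 - 285)/185 = -642504/185*1359 = -873162936/185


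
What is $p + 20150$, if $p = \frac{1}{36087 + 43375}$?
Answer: $\frac{1601159301}{79462} \approx 20150.0$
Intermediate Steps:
$p = \frac{1}{79462} \approx 1.2585 \cdot 10^{-5}$
$p + 20150 = \frac{1}{79462} + 20150 = \frac{1601159301}{79462}$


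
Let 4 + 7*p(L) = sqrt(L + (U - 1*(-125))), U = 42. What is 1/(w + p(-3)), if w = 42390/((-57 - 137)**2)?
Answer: -9628248518/52732621687 + 4957639736*sqrt(41)/52732621687 ≈ 0.41940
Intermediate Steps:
w = 21195/18818 (w = 42390/((-194)**2) = 42390/37636 = 42390*(1/37636) = 21195/18818 ≈ 1.1263)
p(L) = -4/7 + sqrt(167 + L)/7 (p(L) = -4/7 + sqrt(L + (42 - 1*(-125)))/7 = -4/7 + sqrt(L + (42 + 125))/7 = -4/7 + sqrt(L + 167)/7 = -4/7 + sqrt(167 + L)/7)
1/(w + p(-3)) = 1/(21195/18818 + (-4/7 + sqrt(167 - 3)/7)) = 1/(21195/18818 + (-4/7 + sqrt(164)/7)) = 1/(21195/18818 + (-4/7 + (2*sqrt(41))/7)) = 1/(21195/18818 + (-4/7 + 2*sqrt(41)/7)) = 1/(73093/131726 + 2*sqrt(41)/7)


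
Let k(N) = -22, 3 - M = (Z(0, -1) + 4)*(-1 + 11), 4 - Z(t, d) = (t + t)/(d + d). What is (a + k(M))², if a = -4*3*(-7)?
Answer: 3844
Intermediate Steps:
a = 84 (a = -12*(-7) = 84)
Z(t, d) = 4 - t/d (Z(t, d) = 4 - (t + t)/(d + d) = 4 - 2*t/(2*d) = 4 - 2*t*1/(2*d) = 4 - t/d)
M = -77 (M = 3 - ((4 - 1*0/(-1)) + 4)*(-1 + 11) = 3 - ((4 - 1*0*(-1)) + 4)*10 = 3 - ((4 + 0) + 4)*10 = 3 - (4 + 4)*10 = 3 - 8*10 = 3 - 1*80 = 3 - 80 = -77)
(a + k(M))² = (84 - 22)² = 62² = 3844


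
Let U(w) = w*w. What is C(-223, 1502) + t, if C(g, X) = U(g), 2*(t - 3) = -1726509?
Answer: -1627045/2 ≈ -8.1352e+5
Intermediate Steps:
t = -1726503/2 (t = 3 + (½)*(-1726509) = 3 - 1726509/2 = -1726503/2 ≈ -8.6325e+5)
U(w) = w²
C(g, X) = g²
C(-223, 1502) + t = (-223)² - 1726503/2 = 49729 - 1726503/2 = -1627045/2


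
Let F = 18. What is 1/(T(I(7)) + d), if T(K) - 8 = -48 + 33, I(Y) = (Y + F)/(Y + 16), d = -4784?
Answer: -1/4791 ≈ -0.00020872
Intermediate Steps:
I(Y) = (18 + Y)/(16 + Y) (I(Y) = (Y + 18)/(Y + 16) = (18 + Y)/(16 + Y))
T(K) = -7 (T(K) = 8 + (-48 + 33) = 8 - 15 = -7)
1/(T(I(7)) + d) = 1/(-7 - 4784) = 1/(-4791) = -1/4791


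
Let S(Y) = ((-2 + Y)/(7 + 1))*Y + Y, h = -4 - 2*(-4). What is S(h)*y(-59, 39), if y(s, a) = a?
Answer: 195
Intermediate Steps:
h = 4 (h = -4 + 8 = 4)
S(Y) = Y + Y*(-1/4 + Y/8) (S(Y) = ((-2 + Y)/8)*Y + Y = ((-2 + Y)*(1/8))*Y + Y = (-1/4 + Y/8)*Y + Y = Y*(-1/4 + Y/8) + Y = Y + Y*(-1/4 + Y/8))
S(h)*y(-59, 39) = ((1/8)*4*(6 + 4))*39 = ((1/8)*4*10)*39 = 5*39 = 195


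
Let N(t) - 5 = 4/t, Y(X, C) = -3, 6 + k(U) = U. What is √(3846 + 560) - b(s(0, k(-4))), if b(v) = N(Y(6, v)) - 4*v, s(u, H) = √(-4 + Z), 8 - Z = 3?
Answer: ⅓ + √4406 ≈ 66.711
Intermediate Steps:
Z = 5 (Z = 8 - 1*3 = 8 - 3 = 5)
k(U) = -6 + U
s(u, H) = 1 (s(u, H) = √(-4 + 5) = √1 = 1)
N(t) = 5 + 4/t
b(v) = 11/3 - 4*v (b(v) = (5 + 4/(-3)) - 4*v = (5 + 4*(-⅓)) - 4*v = (5 - 4/3) - 4*v = 11/3 - 4*v)
√(3846 + 560) - b(s(0, k(-4))) = √(3846 + 560) - (11/3 - 4*1) = √4406 - (11/3 - 4) = √4406 - 1*(-⅓) = √4406 + ⅓ = ⅓ + √4406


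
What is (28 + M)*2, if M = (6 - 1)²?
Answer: 106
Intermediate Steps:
M = 25 (M = 5² = 25)
(28 + M)*2 = (28 + 25)*2 = 53*2 = 106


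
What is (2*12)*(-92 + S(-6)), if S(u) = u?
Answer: -2352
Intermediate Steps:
(2*12)*(-92 + S(-6)) = (2*12)*(-92 - 6) = 24*(-98) = -2352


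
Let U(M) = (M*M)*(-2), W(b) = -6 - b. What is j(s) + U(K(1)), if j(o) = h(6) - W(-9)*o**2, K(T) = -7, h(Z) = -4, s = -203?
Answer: -123729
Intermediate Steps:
U(M) = -2*M**2 (U(M) = M**2*(-2) = -2*M**2)
j(o) = -4 - 3*o**2 (j(o) = -4 - (-6 - 1*(-9))*o**2 = -4 - (-6 + 9)*o**2 = -4 - 3*o**2)
j(s) + U(K(1)) = (-4 - 3*(-203)**2) - 2*(-7)**2 = (-4 - 3*41209) - 2*49 = (-4 - 123627) - 98 = -123631 - 98 = -123729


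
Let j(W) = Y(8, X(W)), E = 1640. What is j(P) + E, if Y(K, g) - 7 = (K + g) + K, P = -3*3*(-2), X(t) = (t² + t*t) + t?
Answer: 2329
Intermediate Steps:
X(t) = t + 2*t² (X(t) = (t² + t²) + t = 2*t² + t = t + 2*t²)
P = 18 (P = -9*(-2) = 18)
Y(K, g) = 7 + g + 2*K (Y(K, g) = 7 + ((K + g) + K) = 7 + (g + 2*K) = 7 + g + 2*K)
j(W) = 23 + W*(1 + 2*W) (j(W) = 7 + W*(1 + 2*W) + 2*8 = 7 + W*(1 + 2*W) + 16 = 23 + W*(1 + 2*W))
j(P) + E = (23 + 18*(1 + 2*18)) + 1640 = (23 + 18*(1 + 36)) + 1640 = (23 + 18*37) + 1640 = (23 + 666) + 1640 = 689 + 1640 = 2329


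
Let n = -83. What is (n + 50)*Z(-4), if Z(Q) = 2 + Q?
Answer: 66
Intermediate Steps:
(n + 50)*Z(-4) = (-83 + 50)*(2 - 4) = -33*(-2) = 66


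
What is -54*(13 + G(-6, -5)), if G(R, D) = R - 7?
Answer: 0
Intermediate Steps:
G(R, D) = -7 + R
-54*(13 + G(-6, -5)) = -54*(13 + (-7 - 6)) = -54*(13 - 13) = -54*0 = 0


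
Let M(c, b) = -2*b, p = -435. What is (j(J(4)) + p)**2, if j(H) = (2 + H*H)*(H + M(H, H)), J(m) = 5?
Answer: 324900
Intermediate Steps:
j(H) = -H*(2 + H**2) (j(H) = (2 + H*H)*(H - 2*H) = (2 + H**2)*(-H) = -H*(2 + H**2))
(j(J(4)) + p)**2 = (5*(-2 - 1*5**2) - 435)**2 = (5*(-2 - 1*25) - 435)**2 = (5*(-2 - 25) - 435)**2 = (5*(-27) - 435)**2 = (-135 - 435)**2 = (-570)**2 = 324900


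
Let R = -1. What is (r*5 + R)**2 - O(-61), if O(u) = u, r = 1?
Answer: 77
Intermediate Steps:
(r*5 + R)**2 - O(-61) = (1*5 - 1)**2 - 1*(-61) = (5 - 1)**2 + 61 = 4**2 + 61 = 16 + 61 = 77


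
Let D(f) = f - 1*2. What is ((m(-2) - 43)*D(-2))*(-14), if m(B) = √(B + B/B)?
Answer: -2408 + 56*I ≈ -2408.0 + 56.0*I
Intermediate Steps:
m(B) = √(1 + B) (m(B) = √(B + 1) = √(1 + B))
D(f) = -2 + f (D(f) = f - 2 = -2 + f)
((m(-2) - 43)*D(-2))*(-14) = ((√(1 - 2) - 43)*(-2 - 2))*(-14) = ((√(-1) - 43)*(-4))*(-14) = ((I - 43)*(-4))*(-14) = ((-43 + I)*(-4))*(-14) = (172 - 4*I)*(-14) = -2408 + 56*I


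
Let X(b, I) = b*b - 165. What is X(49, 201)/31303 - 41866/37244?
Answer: -613626907/582924466 ≈ -1.0527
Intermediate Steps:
X(b, I) = -165 + b**2 (X(b, I) = b**2 - 165 = -165 + b**2)
X(49, 201)/31303 - 41866/37244 = (-165 + 49**2)/31303 - 41866/37244 = (-165 + 2401)*(1/31303) - 41866*1/37244 = 2236*(1/31303) - 20933/18622 = 2236/31303 - 20933/18622 = -613626907/582924466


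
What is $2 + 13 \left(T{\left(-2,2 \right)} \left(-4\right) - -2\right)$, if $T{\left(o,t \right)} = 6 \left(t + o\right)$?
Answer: $28$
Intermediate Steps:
$T{\left(o,t \right)} = 6 o + 6 t$ ($T{\left(o,t \right)} = 6 \left(o + t\right) = 6 o + 6 t$)
$2 + 13 \left(T{\left(-2,2 \right)} \left(-4\right) - -2\right) = 2 + 13 \left(\left(6 \left(-2\right) + 6 \cdot 2\right) \left(-4\right) - -2\right) = 2 + 13 \left(\left(-12 + 12\right) \left(-4\right) + 2\right) = 2 + 13 \left(0 \left(-4\right) + 2\right) = 2 + 13 \left(0 + 2\right) = 2 + 13 \cdot 2 = 2 + 26 = 28$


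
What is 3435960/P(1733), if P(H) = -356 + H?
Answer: 1145320/459 ≈ 2495.3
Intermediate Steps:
3435960/P(1733) = 3435960/(-356 + 1733) = 3435960/1377 = 3435960*(1/1377) = 1145320/459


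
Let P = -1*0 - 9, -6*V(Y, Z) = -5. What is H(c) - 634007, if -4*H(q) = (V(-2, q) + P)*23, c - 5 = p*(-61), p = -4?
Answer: -15215041/24 ≈ -6.3396e+5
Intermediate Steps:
V(Y, Z) = 5/6 (V(Y, Z) = -1/6*(-5) = 5/6)
P = -9 (P = 0 - 9 = -9)
c = 249 (c = 5 - 4*(-61) = 5 + 244 = 249)
H(q) = 1127/24 (H(q) = -(5/6 - 9)*23/4 = -(-49)*23/24 = -1/4*(-1127/6) = 1127/24)
H(c) - 634007 = 1127/24 - 634007 = -15215041/24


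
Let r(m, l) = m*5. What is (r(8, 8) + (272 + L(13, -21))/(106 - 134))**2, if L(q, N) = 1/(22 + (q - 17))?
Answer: 232959169/254016 ≈ 917.10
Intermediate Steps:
L(q, N) = 1/(5 + q) (L(q, N) = 1/(22 + (-17 + q)) = 1/(5 + q))
r(m, l) = 5*m
(r(8, 8) + (272 + L(13, -21))/(106 - 134))**2 = (5*8 + (272 + 1/(5 + 13))/(106 - 134))**2 = (40 + (272 + 1/18)/(-28))**2 = (40 + (272 + 1/18)*(-1/28))**2 = (40 + (4897/18)*(-1/28))**2 = (40 - 4897/504)**2 = (15263/504)**2 = 232959169/254016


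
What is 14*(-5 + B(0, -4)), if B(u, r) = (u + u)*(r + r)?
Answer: -70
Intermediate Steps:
B(u, r) = 4*r*u (B(u, r) = (2*u)*(2*r) = 4*r*u)
14*(-5 + B(0, -4)) = 14*(-5 + 4*(-4)*0) = 14*(-5 + 0) = 14*(-5) = -70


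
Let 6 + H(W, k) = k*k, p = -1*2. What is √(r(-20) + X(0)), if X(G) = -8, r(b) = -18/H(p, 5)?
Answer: I*√3230/19 ≈ 2.9912*I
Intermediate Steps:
p = -2
H(W, k) = -6 + k² (H(W, k) = -6 + k*k = -6 + k²)
r(b) = -18/19 (r(b) = -18/(-6 + 5²) = -18/(-6 + 25) = -18/19)
√(r(-20) + X(0)) = √(-18/19 - 8) = √(-170/19) = I*√3230/19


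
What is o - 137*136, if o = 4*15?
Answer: -18572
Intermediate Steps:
o = 60
o - 137*136 = 60 - 137*136 = 60 - 18632 = -18572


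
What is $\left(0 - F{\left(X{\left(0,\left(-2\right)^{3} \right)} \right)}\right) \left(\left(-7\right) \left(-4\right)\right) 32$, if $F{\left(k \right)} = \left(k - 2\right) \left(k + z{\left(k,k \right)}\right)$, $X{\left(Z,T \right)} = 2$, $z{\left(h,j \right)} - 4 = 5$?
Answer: $0$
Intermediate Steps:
$z{\left(h,j \right)} = 9$ ($z{\left(h,j \right)} = 4 + 5 = 9$)
$F{\left(k \right)} = \left(-2 + k\right) \left(9 + k\right)$ ($F{\left(k \right)} = \left(k - 2\right) \left(k + 9\right) = \left(-2 + k\right) \left(9 + k\right)$)
$\left(0 - F{\left(X{\left(0,\left(-2\right)^{3} \right)} \right)}\right) \left(\left(-7\right) \left(-4\right)\right) 32 = \left(0 - \left(-18 + 2^{2} + 7 \cdot 2\right)\right) \left(\left(-7\right) \left(-4\right)\right) 32 = \left(0 - \left(-18 + 4 + 14\right)\right) 28 \cdot 32 = \left(0 - 0\right) 28 \cdot 32 = \left(0 + 0\right) 28 \cdot 32 = 0 \cdot 28 \cdot 32 = 0 \cdot 32 = 0$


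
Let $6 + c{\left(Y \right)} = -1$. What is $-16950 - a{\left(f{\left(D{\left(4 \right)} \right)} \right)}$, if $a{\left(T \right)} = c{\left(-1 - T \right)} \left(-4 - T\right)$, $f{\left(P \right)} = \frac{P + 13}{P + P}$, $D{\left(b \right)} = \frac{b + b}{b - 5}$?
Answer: $- \frac{271613}{16} \approx -16976.0$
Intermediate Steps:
$c{\left(Y \right)} = -7$ ($c{\left(Y \right)} = -6 - 1 = -7$)
$D{\left(b \right)} = \frac{2 b}{-5 + b}$
$f{\left(P \right)} = \frac{13 + P}{2 P}$
$a{\left(T \right)} = 28 + 7 T$ ($a{\left(T \right)} = - 7 \left(-4 - T\right) = 28 + 7 T$)
$-16950 - a{\left(f{\left(D{\left(4 \right)} \right)} \right)} = -16950 - \left(28 + 7 \frac{13 + 2 \cdot 4 \frac{1}{-5 + 4}}{2 \cdot 2 \cdot 4 \frac{1}{-5 + 4}}\right) = -16950 - \left(28 + 7 \frac{13 + 2 \cdot 4 \frac{1}{-1}}{2 \cdot 2 \cdot 4 \frac{1}{-1}}\right) = -16950 - \left(28 + 7 \frac{13 + 2 \cdot 4 \left(-1\right)}{2 \cdot 2 \cdot 4 \left(-1\right)}\right) = -16950 - \left(28 + 7 \frac{13 - 8}{2 \left(-8\right)}\right) = -16950 - \left(28 + 7 \cdot \frac{1}{2} \left(- \frac{1}{8}\right) 5\right) = -16950 - \left(28 + 7 \left(- \frac{5}{16}\right)\right) = -16950 - \left(28 - \frac{35}{16}\right) = -16950 - \frac{413}{16} = - \frac{271613}{16}$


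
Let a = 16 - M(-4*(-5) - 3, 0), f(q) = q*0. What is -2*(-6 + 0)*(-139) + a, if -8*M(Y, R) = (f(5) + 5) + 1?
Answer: -6605/4 ≈ -1651.3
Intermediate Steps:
f(q) = 0
M(Y, R) = -¾ (M(Y, R) = -((0 + 5) + 1)/8 = -(5 + 1)/8 = -⅛*6 = -¾)
a = 67/4 (a = 16 - 1*(-¾) = 16 + ¾ = 67/4 ≈ 16.750)
-2*(-6 + 0)*(-139) + a = -2*(-6 + 0)*(-139) + 67/4 = -2*(-6)*(-139) + 67/4 = -1*(-12)*(-139) + 67/4 = 12*(-139) + 67/4 = -1668 + 67/4 = -6605/4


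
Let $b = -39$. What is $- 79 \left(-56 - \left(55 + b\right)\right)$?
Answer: $5688$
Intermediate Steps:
$- 79 \left(-56 - \left(55 + b\right)\right) = - 79 \left(-56 - 16\right) = \left(-79\right) \left(-72\right) = 5688$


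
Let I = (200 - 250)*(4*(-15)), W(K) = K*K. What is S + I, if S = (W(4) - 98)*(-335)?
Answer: 30470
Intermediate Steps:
W(K) = K²
I = 3000 (I = -50*(-60) = 3000)
S = 27470 (S = (4² - 98)*(-335) = (16 - 98)*(-335) = -82*(-335) = 27470)
S + I = 27470 + 3000 = 30470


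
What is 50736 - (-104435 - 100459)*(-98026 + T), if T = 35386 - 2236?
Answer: -13292652408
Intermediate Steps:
T = 33150
50736 - (-104435 - 100459)*(-98026 + T) = 50736 - (-104435 - 100459)*(-98026 + 33150) = 50736 - (-204894)*(-64876) = 50736 - 1*13292703144 = 50736 - 13292703144 = -13292652408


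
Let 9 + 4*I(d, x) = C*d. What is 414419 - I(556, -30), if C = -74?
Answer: 1698829/4 ≈ 4.2471e+5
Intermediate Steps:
I(d, x) = -9/4 - 37*d/2 (I(d, x) = -9/4 + (-74*d)/4 = -9/4 - 37*d/2)
414419 - I(556, -30) = 414419 - (-9/4 - 37/2*556) = 414419 - (-9/4 - 10286) = 414419 - 1*(-41153/4) = 414419 + 41153/4 = 1698829/4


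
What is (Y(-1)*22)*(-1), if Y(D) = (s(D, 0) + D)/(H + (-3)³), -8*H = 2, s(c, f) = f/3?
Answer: -88/109 ≈ -0.80734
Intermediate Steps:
s(c, f) = f/3 (s(c, f) = f*(⅓) = f/3)
H = -¼ (H = -⅛*2 = -¼ ≈ -0.25000)
Y(D) = -4*D/109 (Y(D) = ((⅓)*0 + D)/(-¼ + (-3)³) = (0 + D)/(-¼ - 27) = D/(-109/4) = D*(-4/109) = -4*D/109)
(Y(-1)*22)*(-1) = (-4/109*(-1)*22)*(-1) = ((4/109)*22)*(-1) = (88/109)*(-1) = -88/109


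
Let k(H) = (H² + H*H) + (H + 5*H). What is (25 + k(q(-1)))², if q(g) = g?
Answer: 441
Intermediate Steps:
k(H) = 2*H² + 6*H (k(H) = (H² + H²) + 6*H = 2*H² + 6*H)
(25 + k(q(-1)))² = (25 + 2*(-1)*(3 - 1))² = (25 + 2*(-1)*2)² = (25 - 4)² = 21² = 441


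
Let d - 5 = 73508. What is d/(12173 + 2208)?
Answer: 73513/14381 ≈ 5.1118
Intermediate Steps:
d = 73513 (d = 5 + 73508 = 73513)
d/(12173 + 2208) = 73513/(12173 + 2208) = 73513/14381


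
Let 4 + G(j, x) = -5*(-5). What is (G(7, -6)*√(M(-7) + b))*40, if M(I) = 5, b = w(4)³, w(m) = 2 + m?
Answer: 840*√221 ≈ 12488.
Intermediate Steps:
G(j, x) = 21 (G(j, x) = -4 - 5*(-5) = -4 + 25 = 21)
b = 216 (b = (2 + 4)³ = 6³ = 216)
(G(7, -6)*√(M(-7) + b))*40 = (21*√(5 + 216))*40 = (21*√221)*40 = 840*√221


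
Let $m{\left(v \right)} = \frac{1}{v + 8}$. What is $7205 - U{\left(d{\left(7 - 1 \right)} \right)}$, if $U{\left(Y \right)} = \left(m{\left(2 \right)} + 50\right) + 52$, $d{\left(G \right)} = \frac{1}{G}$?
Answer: $\frac{71029}{10} \approx 7102.9$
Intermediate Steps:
$m{\left(v \right)} = \frac{1}{8 + v}$
$U{\left(Y \right)} = \frac{1021}{10}$ ($U{\left(Y \right)} = \left(\frac{1}{8 + 2} + 50\right) + 52 = \left(\frac{1}{10} + 50\right) + 52 = \frac{501}{10} + 52 = \frac{1021}{10}$)
$7205 - U{\left(d{\left(7 - 1 \right)} \right)} = 7205 - \frac{1021}{10} = \frac{71029}{10}$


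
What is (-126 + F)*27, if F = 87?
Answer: -1053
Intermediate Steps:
(-126 + F)*27 = (-126 + 87)*27 = -39*27 = -1053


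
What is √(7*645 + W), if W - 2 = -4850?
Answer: 3*I*√37 ≈ 18.248*I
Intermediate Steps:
W = -4848 (W = 2 - 4850 = -4848)
√(7*645 + W) = √(7*645 - 4848) = √(4515 - 4848) = √(-333) = 3*I*√37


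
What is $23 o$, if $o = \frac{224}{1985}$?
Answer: $\frac{5152}{1985} \approx 2.5955$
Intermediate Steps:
$o = \frac{224}{1985}$ ($o = 224 \cdot \frac{1}{1985} = \frac{224}{1985} \approx 0.11285$)
$23 o = 23 \cdot \frac{224}{1985} = \frac{5152}{1985}$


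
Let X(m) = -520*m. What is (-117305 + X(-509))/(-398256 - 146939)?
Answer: -29475/109039 ≈ -0.27032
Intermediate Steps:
(-117305 + X(-509))/(-398256 - 146939) = (-117305 - 520*(-509))/(-398256 - 146939) = (-117305 + 264680)/(-545195) = 147375*(-1/545195) = -29475/109039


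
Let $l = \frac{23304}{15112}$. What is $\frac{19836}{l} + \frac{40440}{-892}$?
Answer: $\frac{2775468354}{216533} \approx 12818.0$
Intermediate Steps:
$l = \frac{2913}{1889}$ ($l = 23304 \cdot \frac{1}{15112} = \frac{2913}{1889} \approx 1.5421$)
$\frac{19836}{l} + \frac{40440}{-892} = \frac{19836}{\frac{2913}{1889}} + \frac{40440}{-892} = 19836 \cdot \frac{1889}{2913} + 40440 \left(- \frac{1}{892}\right) = \frac{12490068}{971} - \frac{10110}{223} = \frac{2775468354}{216533}$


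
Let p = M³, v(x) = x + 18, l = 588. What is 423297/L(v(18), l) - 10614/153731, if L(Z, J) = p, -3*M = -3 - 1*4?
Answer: 250998697041/7532819 ≈ 33321.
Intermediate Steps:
v(x) = 18 + x
M = 7/3 (M = -(-3 - 1*4)/3 = -(-3 - 4)/3 = -⅓*(-7) = 7/3 ≈ 2.3333)
p = 343/27 (p = (7/3)³ = 343/27 ≈ 12.704)
L(Z, J) = 343/27
423297/L(v(18), l) - 10614/153731 = 423297/(343/27) - 10614/153731 = 423297*(27/343) - 10614*1/153731 = 1632717/49 - 10614/153731 = 250998697041/7532819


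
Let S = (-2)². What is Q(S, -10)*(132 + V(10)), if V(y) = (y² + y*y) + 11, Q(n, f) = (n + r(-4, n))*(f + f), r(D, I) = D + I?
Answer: -27440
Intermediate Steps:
S = 4
Q(n, f) = 2*f*(-4 + 2*n) (Q(n, f) = (n + (-4 + n))*(f + f) = (-4 + 2*n)*(2*f) = 2*f*(-4 + 2*n))
V(y) = 11 + 2*y² (V(y) = (y² + y²) + 11 = 2*y² + 11 = 11 + 2*y²)
Q(S, -10)*(132 + V(10)) = (4*(-10)*(-2 + 4))*(132 + (11 + 2*10²)) = (4*(-10)*2)*(132 + (11 + 2*100)) = -80*(132 + (11 + 200)) = -80*(132 + 211) = -80*343 = -27440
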